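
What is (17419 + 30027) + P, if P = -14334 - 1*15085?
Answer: 18027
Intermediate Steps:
P = -29419 (P = -14334 - 15085 = -29419)
(17419 + 30027) + P = (17419 + 30027) - 29419 = 47446 - 29419 = 18027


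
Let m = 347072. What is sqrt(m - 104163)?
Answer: sqrt(242909) ≈ 492.86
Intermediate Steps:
sqrt(m - 104163) = sqrt(347072 - 104163) = sqrt(242909)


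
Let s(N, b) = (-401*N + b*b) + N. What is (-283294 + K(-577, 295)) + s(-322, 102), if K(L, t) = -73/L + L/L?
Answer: -83139280/577 ≈ -1.4409e+5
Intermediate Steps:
s(N, b) = b² - 400*N (s(N, b) = (-401*N + b²) + N = (b² - 401*N) + N = b² - 400*N)
K(L, t) = 1 - 73/L (K(L, t) = -73/L + 1 = 1 - 73/L)
(-283294 + K(-577, 295)) + s(-322, 102) = (-283294 + (-73 - 577)/(-577)) + (102² - 400*(-322)) = (-283294 - 1/577*(-650)) + (10404 + 128800) = (-283294 + 650/577) + 139204 = -163459988/577 + 139204 = -83139280/577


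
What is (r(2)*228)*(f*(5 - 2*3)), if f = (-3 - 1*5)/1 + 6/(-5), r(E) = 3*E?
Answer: 62928/5 ≈ 12586.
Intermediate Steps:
f = -46/5 (f = (-3 - 5)*1 + 6*(-1/5) = -8*1 - 6/5 = -8 - 6/5 = -46/5 ≈ -9.2000)
(r(2)*228)*(f*(5 - 2*3)) = ((3*2)*228)*(-46*(5 - 2*3)/5) = (6*228)*(-46*(5 - 6)/5) = 1368*(-46/5*(-1)) = 1368*(46/5) = 62928/5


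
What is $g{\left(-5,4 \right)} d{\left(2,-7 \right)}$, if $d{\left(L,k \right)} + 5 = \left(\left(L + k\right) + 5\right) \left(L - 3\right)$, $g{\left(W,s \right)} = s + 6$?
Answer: $-50$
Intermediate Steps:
$g{\left(W,s \right)} = 6 + s$
$d{\left(L,k \right)} = -5 + \left(-3 + L\right) \left(5 + L + k\right)$ ($d{\left(L,k \right)} = -5 + \left(\left(L + k\right) + 5\right) \left(L - 3\right) = -5 + \left(5 + L + k\right) \left(-3 + L\right) = -5 + \left(-3 + L\right) \left(5 + L + k\right)$)
$g{\left(-5,4 \right)} d{\left(2,-7 \right)} = \left(6 + 4\right) \left(-20 + 2^{2} - -21 + 2 \cdot 2 + 2 \left(-7\right)\right) = 10 \left(-20 + 4 + 21 + 4 - 14\right) = 10 \left(-5\right) = -50$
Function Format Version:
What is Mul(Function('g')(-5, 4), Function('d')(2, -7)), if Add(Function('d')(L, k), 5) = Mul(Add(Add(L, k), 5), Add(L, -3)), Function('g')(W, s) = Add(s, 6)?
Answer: -50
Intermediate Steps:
Function('g')(W, s) = Add(6, s)
Function('d')(L, k) = Add(-5, Mul(Add(-3, L), Add(5, L, k))) (Function('d')(L, k) = Add(-5, Mul(Add(Add(L, k), 5), Add(L, -3))) = Add(-5, Mul(Add(5, L, k), Add(-3, L))) = Add(-5, Mul(Add(-3, L), Add(5, L, k))))
Mul(Function('g')(-5, 4), Function('d')(2, -7)) = Mul(Add(6, 4), Add(-20, Pow(2, 2), Mul(-3, -7), Mul(2, 2), Mul(2, -7))) = Mul(10, Add(-20, 4, 21, 4, -14)) = Mul(10, -5) = -50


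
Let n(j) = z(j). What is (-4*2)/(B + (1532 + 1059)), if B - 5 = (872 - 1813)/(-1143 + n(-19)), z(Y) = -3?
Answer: -9168/2975957 ≈ -0.0030807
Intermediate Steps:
n(j) = -3
B = 6671/1146 (B = 5 + (872 - 1813)/(-1143 - 3) = 5 - 941/(-1146) = 5 - 941*(-1/1146) = 5 + 941/1146 = 6671/1146 ≈ 5.8211)
(-4*2)/(B + (1532 + 1059)) = (-4*2)/(6671/1146 + (1532 + 1059)) = -8/(6671/1146 + 2591) = -8/(2975957/1146) = (1146/2975957)*(-8) = -9168/2975957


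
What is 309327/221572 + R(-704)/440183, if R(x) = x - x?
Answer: 309327/221572 ≈ 1.3961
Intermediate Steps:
R(x) = 0
309327/221572 + R(-704)/440183 = 309327/221572 + 0/440183 = 309327*(1/221572) + 0*(1/440183) = 309327/221572 + 0 = 309327/221572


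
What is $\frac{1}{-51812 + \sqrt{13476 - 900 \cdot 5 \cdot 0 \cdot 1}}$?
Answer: $- \frac{12953}{671117467} - \frac{\sqrt{3369}}{1342234934} \approx -1.9344 \cdot 10^{-5}$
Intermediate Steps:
$\frac{1}{-51812 + \sqrt{13476 - 900 \cdot 5 \cdot 0 \cdot 1}} = \frac{1}{-51812 + \sqrt{13476 - 900 \cdot 0 \cdot 1}} = \frac{1}{-51812 + \sqrt{13476 - 0}} = \frac{1}{-51812 + \sqrt{13476 + 0}} = \frac{1}{-51812 + \sqrt{13476}} = \frac{1}{-51812 + 2 \sqrt{3369}}$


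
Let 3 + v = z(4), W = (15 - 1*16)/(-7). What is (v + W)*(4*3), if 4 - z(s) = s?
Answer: -240/7 ≈ -34.286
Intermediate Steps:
z(s) = 4 - s
W = ⅐ (W = (15 - 16)*(-⅐) = -1*(-⅐) = ⅐ ≈ 0.14286)
v = -3 (v = -3 + (4 - 1*4) = -3 + (4 - 4) = -3 + 0 = -3)
(v + W)*(4*3) = (-3 + ⅐)*(4*3) = -20/7*12 = -240/7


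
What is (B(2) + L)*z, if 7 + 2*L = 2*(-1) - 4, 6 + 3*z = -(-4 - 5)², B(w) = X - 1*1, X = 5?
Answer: 145/2 ≈ 72.500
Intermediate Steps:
B(w) = 4 (B(w) = 5 - 1*1 = 5 - 1 = 4)
z = -29 (z = -2 + (-(-4 - 5)²)/3 = -2 + (-1*(-9)²)/3 = -2 + (-1*81)/3 = -2 + (⅓)*(-81) = -2 - 27 = -29)
L = -13/2 (L = -7/2 + (2*(-1) - 4)/2 = -7/2 + (-2 - 4)/2 = -7/2 + (½)*(-6) = -7/2 - 3 = -13/2 ≈ -6.5000)
(B(2) + L)*z = (4 - 13/2)*(-29) = -5/2*(-29) = 145/2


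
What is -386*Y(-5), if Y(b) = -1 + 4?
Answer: -1158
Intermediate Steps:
Y(b) = 3
-386*Y(-5) = -386*3 = -1158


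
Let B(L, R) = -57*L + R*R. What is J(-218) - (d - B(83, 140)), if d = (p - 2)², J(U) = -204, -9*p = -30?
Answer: 131969/9 ≈ 14663.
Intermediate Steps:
p = 10/3 (p = -⅑*(-30) = 10/3 ≈ 3.3333)
d = 16/9 (d = (10/3 - 2)² = (4/3)² = 16/9 ≈ 1.7778)
B(L, R) = R² - 57*L (B(L, R) = -57*L + R² = R² - 57*L)
J(-218) - (d - B(83, 140)) = -204 - (16/9 - (140² - 57*83)) = -204 - (16/9 - (19600 - 4731)) = -204 - (16/9 - 1*14869) = -204 - (16/9 - 14869) = -204 - 1*(-133805/9) = -204 + 133805/9 = 131969/9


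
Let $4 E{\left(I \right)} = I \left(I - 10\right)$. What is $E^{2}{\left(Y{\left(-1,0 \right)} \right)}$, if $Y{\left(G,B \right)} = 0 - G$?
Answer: $\frac{81}{16} \approx 5.0625$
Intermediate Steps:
$Y{\left(G,B \right)} = - G$
$E{\left(I \right)} = \frac{I \left(-10 + I\right)}{4}$ ($E{\left(I \right)} = \frac{I \left(I - 10\right)}{4} = \frac{I \left(-10 + I\right)}{4}$)
$E^{2}{\left(Y{\left(-1,0 \right)} \right)} = \left(\frac{\left(-1\right) \left(-1\right) \left(-10 - -1\right)}{4}\right)^{2} = \left(\frac{1}{4} \cdot 1 \left(-10 + 1\right)\right)^{2} = \left(\frac{1}{4} \cdot 1 \left(-9\right)\right)^{2} = \left(- \frac{9}{4}\right)^{2} = \frac{81}{16}$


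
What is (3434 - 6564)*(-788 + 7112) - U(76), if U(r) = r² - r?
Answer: -19799820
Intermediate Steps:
(3434 - 6564)*(-788 + 7112) - U(76) = (3434 - 6564)*(-788 + 7112) - 76*(-1 + 76) = -3130*6324 - 76*75 = -19794120 - 1*5700 = -19794120 - 5700 = -19799820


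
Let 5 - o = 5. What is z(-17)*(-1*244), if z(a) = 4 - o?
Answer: -976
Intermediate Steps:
o = 0 (o = 5 - 1*5 = 5 - 5 = 0)
z(a) = 4 (z(a) = 4 - 1*0 = 4 + 0 = 4)
z(-17)*(-1*244) = 4*(-1*244) = 4*(-244) = -976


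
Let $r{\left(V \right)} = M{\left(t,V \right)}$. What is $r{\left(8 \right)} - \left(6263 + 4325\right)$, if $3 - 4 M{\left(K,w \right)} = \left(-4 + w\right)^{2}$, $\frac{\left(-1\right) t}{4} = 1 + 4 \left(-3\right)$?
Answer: $- \frac{42365}{4} \approx -10591.0$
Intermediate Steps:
$t = 44$ ($t = - 4 \left(1 + 4 \left(-3\right)\right) = - 4 \left(1 - 12\right) = \left(-4\right) \left(-11\right) = 44$)
$M{\left(K,w \right)} = \frac{3}{4} - \frac{\left(-4 + w\right)^{2}}{4}$
$r{\left(V \right)} = \frac{3}{4} - \frac{\left(-4 + V\right)^{2}}{4}$
$r{\left(8 \right)} - \left(6263 + 4325\right) = \left(\frac{3}{4} - \frac{\left(-4 + 8\right)^{2}}{4}\right) - \left(6263 + 4325\right) = \left(\frac{3}{4} - \frac{4^{2}}{4}\right) - 10588 = \left(\frac{3}{4} - 4\right) - 10588 = - \frac{13}{4} - 10588 = - \frac{42365}{4}$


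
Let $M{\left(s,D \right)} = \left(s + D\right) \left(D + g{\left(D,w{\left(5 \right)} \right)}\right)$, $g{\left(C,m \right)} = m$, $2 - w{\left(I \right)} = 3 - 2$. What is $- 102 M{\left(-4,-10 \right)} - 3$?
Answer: $-12855$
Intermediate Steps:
$w{\left(I \right)} = 1$ ($w{\left(I \right)} = 2 - \left(3 - 2\right) = 2 - 1 = 1$)
$M{\left(s,D \right)} = \left(1 + D\right) \left(D + s\right)$ ($M{\left(s,D \right)} = \left(s + D\right) \left(D + 1\right) = \left(D + s\right) \left(1 + D\right) = \left(1 + D\right) \left(D + s\right)$)
$- 102 M{\left(-4,-10 \right)} - 3 = - 102 \left(-10 - 4 + \left(-10\right)^{2} - -40\right) - 3 = - 102 \left(-10 - 4 + 100 + 40\right) - 3 = \left(-102\right) 126 - 3 = -12852 - 3 = -12855$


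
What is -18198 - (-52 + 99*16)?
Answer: -19730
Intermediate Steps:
-18198 - (-52 + 99*16) = -18198 - (-52 + 1584) = -18198 - 1*1532 = -18198 - 1532 = -19730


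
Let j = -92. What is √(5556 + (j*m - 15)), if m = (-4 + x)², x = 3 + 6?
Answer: √3241 ≈ 56.930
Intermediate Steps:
x = 9
m = 25 (m = (-4 + 9)² = 5² = 25)
√(5556 + (j*m - 15)) = √(5556 + (-92*25 - 15)) = √(5556 + (-2300 - 15)) = √(5556 - 2315) = √3241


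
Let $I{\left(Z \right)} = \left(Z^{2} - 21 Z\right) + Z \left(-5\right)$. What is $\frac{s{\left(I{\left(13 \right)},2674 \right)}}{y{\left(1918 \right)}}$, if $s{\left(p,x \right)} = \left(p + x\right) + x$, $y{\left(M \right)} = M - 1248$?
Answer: $\frac{5179}{670} \approx 7.7299$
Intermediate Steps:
$I{\left(Z \right)} = Z^{2} - 26 Z$ ($I{\left(Z \right)} = \left(Z^{2} - 21 Z\right) - 5 Z = Z^{2} - 26 Z$)
$y{\left(M \right)} = -1248 + M$ ($y{\left(M \right)} = M - 1248 = -1248 + M$)
$s{\left(p,x \right)} = p + 2 x$
$\frac{s{\left(I{\left(13 \right)},2674 \right)}}{y{\left(1918 \right)}} = \frac{13 \left(-26 + 13\right) + 2 \cdot 2674}{-1248 + 1918} = \frac{13 \left(-13\right) + 5348}{670} = \left(-169 + 5348\right) \frac{1}{670} = 5179 \cdot \frac{1}{670} = \frac{5179}{670}$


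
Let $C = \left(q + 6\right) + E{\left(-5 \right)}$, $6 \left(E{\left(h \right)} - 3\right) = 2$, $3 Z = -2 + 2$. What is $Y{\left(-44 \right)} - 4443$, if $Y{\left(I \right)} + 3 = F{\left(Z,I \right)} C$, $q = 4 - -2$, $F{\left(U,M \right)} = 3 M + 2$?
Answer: $- \frac{19318}{3} \approx -6439.3$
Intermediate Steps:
$Z = 0$ ($Z = \frac{-2 + 2}{3} = \frac{1}{3} \cdot 0 = 0$)
$E{\left(h \right)} = \frac{10}{3}$ ($E{\left(h \right)} = 3 + \frac{1}{6} \cdot 2 = 3 + \frac{1}{3} = \frac{10}{3}$)
$F{\left(U,M \right)} = 2 + 3 M$
$q = 6$ ($q = 4 + 2 = 6$)
$C = \frac{46}{3}$ ($C = \left(6 + 6\right) + \frac{10}{3} = 12 + \frac{10}{3} = \frac{46}{3} \approx 15.333$)
$Y{\left(I \right)} = \frac{83}{3} + 46 I$ ($Y{\left(I \right)} = -3 + \left(2 + 3 I\right) \frac{46}{3} = -3 + \left(\frac{92}{3} + 46 I\right) = \frac{83}{3} + 46 I$)
$Y{\left(-44 \right)} - 4443 = \left(\frac{83}{3} + 46 \left(-44\right)\right) - 4443 = \left(\frac{83}{3} - 2024\right) - 4443 = - \frac{5989}{3} - 4443 = - \frac{19318}{3}$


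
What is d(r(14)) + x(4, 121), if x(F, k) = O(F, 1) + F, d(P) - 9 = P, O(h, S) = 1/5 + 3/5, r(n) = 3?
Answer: 84/5 ≈ 16.800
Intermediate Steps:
O(h, S) = ⅘ (O(h, S) = 1*(⅕) + 3*(⅕) = ⅕ + ⅗ = ⅘)
d(P) = 9 + P
x(F, k) = ⅘ + F
d(r(14)) + x(4, 121) = (9 + 3) + (⅘ + 4) = 12 + 24/5 = 84/5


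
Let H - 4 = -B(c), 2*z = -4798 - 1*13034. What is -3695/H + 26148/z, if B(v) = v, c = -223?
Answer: -3240018/168661 ≈ -19.210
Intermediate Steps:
z = -8916 (z = (-4798 - 1*13034)/2 = (-4798 - 13034)/2 = (½)*(-17832) = -8916)
H = 227 (H = 4 - 1*(-223) = 4 + 223 = 227)
-3695/H + 26148/z = -3695/227 + 26148/(-8916) = -3695*1/227 + 26148*(-1/8916) = -3695/227 - 2179/743 = -3240018/168661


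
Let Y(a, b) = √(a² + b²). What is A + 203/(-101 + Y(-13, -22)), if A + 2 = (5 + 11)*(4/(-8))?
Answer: -16569/1364 - 29*√653/1364 ≈ -12.691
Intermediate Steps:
A = -10 (A = -2 + (5 + 11)*(4/(-8)) = -2 + 16*(4*(-⅛)) = -2 + 16*(-½) = -2 - 8 = -10)
A + 203/(-101 + Y(-13, -22)) = -10 + 203/(-101 + √((-13)² + (-22)²)) = -10 + 203/(-101 + √(169 + 484)) = -10 + 203/(-101 + √653)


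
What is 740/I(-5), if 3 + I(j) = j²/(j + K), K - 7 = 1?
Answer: 555/4 ≈ 138.75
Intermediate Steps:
K = 8 (K = 7 + 1 = 8)
I(j) = -3 + j²/(8 + j) (I(j) = -3 + j²/(j + 8) = -3 + j²/(8 + j))
740/I(-5) = 740/(((-24 + (-5)² - 3*(-5))/(8 - 5))) = 740/(((-24 + 25 + 15)/3)) = 740/(((⅓)*16)) = 740/(16/3) = 740*(3/16) = 555/4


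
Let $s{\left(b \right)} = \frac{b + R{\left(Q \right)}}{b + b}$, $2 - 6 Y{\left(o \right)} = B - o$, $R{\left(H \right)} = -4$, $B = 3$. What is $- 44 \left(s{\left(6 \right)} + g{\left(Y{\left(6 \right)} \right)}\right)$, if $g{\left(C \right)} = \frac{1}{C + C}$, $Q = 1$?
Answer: $- \frac{506}{15} \approx -33.733$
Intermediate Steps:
$Y{\left(o \right)} = - \frac{1}{6} + \frac{o}{6}$ ($Y{\left(o \right)} = \frac{1}{3} - \frac{3 - o}{6} = \frac{1}{3} + \left(- \frac{1}{2} + \frac{o}{6}\right) = - \frac{1}{6} + \frac{o}{6}$)
$s{\left(b \right)} = \frac{-4 + b}{2 b}$ ($s{\left(b \right)} = \frac{b - 4}{b + b} = \frac{-4 + b}{2 b}$)
$g{\left(C \right)} = \frac{1}{2 C}$
$- 44 \left(s{\left(6 \right)} + g{\left(Y{\left(6 \right)} \right)}\right) = - 44 \left(\frac{-4 + 6}{2 \cdot 6} + \frac{1}{2 \left(- \frac{1}{6} + \frac{1}{6} \cdot 6\right)}\right) = - 44 \left(\frac{1}{2} \cdot \frac{1}{6} \cdot 2 + \frac{1}{2 \left(- \frac{1}{6} + 1\right)}\right) = - 44 \left(\frac{1}{6} + \frac{1}{2 \cdot \frac{5}{6}}\right) = - 44 \left(\frac{1}{6} + \frac{1}{2} \cdot \frac{6}{5}\right) = - 44 \left(\frac{1}{6} + \frac{3}{5}\right) = \left(-44\right) \frac{23}{30} = - \frac{506}{15}$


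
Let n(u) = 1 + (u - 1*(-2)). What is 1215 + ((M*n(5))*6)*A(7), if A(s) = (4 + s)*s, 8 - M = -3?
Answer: 41871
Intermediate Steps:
M = 11 (M = 8 - 1*(-3) = 8 + 3 = 11)
n(u) = 3 + u (n(u) = 1 + (u + 2) = 1 + (2 + u) = 3 + u)
A(s) = s*(4 + s)
1215 + ((M*n(5))*6)*A(7) = 1215 + ((11*(3 + 5))*6)*(7*(4 + 7)) = 1215 + ((11*8)*6)*(7*11) = 1215 + (88*6)*77 = 1215 + 528*77 = 1215 + 40656 = 41871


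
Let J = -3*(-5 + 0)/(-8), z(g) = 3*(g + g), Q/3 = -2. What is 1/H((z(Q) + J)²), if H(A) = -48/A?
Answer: -30603/1024 ≈ -29.886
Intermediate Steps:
Q = -6 (Q = 3*(-2) = -6)
z(g) = 6*g (z(g) = 3*(2*g) = 6*g)
J = -15/8 (J = -3*(-5)*(-⅛) = 15*(-⅛) = -15/8 ≈ -1.8750)
1/H((z(Q) + J)²) = 1/(-48/(6*(-6) - 15/8)²) = 1/(-48/(-36 - 15/8)²) = 1/(-48/((-303/8)²)) = 1/(-48/91809/64) = 1/(-48*64/91809) = 1/(-1024/30603) = -30603/1024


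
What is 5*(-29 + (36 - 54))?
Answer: -235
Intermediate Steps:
5*(-29 + (36 - 54)) = 5*(-29 - 18) = 5*(-47) = -235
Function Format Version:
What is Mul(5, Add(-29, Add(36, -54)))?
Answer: -235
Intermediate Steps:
Mul(5, Add(-29, Add(36, -54))) = Mul(5, Add(-29, -18)) = Mul(5, -47) = -235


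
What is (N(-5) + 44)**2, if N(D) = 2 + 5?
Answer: 2601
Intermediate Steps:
N(D) = 7
(N(-5) + 44)**2 = (7 + 44)**2 = 51**2 = 2601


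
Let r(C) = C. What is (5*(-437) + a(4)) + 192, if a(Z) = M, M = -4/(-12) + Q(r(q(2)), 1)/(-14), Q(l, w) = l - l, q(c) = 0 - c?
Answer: -5978/3 ≈ -1992.7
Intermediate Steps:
q(c) = -c
Q(l, w) = 0
M = ⅓ (M = -4/(-12) + 0/(-14) = -4*(-1/12) + 0*(-1/14) = ⅓ + 0 = ⅓ ≈ 0.33333)
a(Z) = ⅓
(5*(-437) + a(4)) + 192 = (5*(-437) + ⅓) + 192 = (-2185 + ⅓) + 192 = -6554/3 + 192 = -5978/3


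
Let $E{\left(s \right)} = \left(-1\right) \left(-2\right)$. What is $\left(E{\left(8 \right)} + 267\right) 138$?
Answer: $37122$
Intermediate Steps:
$E{\left(s \right)} = 2$
$\left(E{\left(8 \right)} + 267\right) 138 = \left(2 + 267\right) 138 = 269 \cdot 138 = 37122$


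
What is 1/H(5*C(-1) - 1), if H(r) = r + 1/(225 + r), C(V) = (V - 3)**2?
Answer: 304/24017 ≈ 0.012658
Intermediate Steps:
C(V) = (-3 + V)**2
1/H(5*C(-1) - 1) = 1/((1 + (5*(-3 - 1)**2 - 1)**2 + 225*(5*(-3 - 1)**2 - 1))/(225 + (5*(-3 - 1)**2 - 1))) = 1/((1 + (5*(-4)**2 - 1)**2 + 225*(5*(-4)**2 - 1))/(225 + (5*(-4)**2 - 1))) = 1/((1 + (5*16 - 1)**2 + 225*(5*16 - 1))/(225 + (5*16 - 1))) = 1/((1 + (80 - 1)**2 + 225*(80 - 1))/(225 + (80 - 1))) = 1/((1 + 79**2 + 225*79)/(225 + 79)) = 1/((1 + 6241 + 17775)/304) = 1/((1/304)*24017) = 1/(24017/304) = 304/24017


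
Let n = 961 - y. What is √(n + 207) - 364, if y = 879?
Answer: -347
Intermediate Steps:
n = 82 (n = 961 - 1*879 = 961 - 879 = 82)
√(n + 207) - 364 = √(82 + 207) - 364 = √289 - 364 = 17 - 364 = -347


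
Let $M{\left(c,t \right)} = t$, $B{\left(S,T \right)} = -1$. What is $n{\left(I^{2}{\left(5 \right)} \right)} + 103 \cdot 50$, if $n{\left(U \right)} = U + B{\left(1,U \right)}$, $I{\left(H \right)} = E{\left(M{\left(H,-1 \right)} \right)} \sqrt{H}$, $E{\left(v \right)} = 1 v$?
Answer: $5154$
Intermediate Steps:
$E{\left(v \right)} = v$
$I{\left(H \right)} = - \sqrt{H}$
$n{\left(U \right)} = -1 + U$ ($n{\left(U \right)} = U - 1 = -1 + U$)
$n{\left(I^{2}{\left(5 \right)} \right)} + 103 \cdot 50 = \left(-1 + \left(- \sqrt{5}\right)^{2}\right) + 103 \cdot 50 = \left(-1 + 5\right) + 5150 = 4 + 5150 = 5154$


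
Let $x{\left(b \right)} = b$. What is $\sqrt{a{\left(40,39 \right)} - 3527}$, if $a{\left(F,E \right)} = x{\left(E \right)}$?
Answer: $4 i \sqrt{218} \approx 59.059 i$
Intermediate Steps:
$a{\left(F,E \right)} = E$
$\sqrt{a{\left(40,39 \right)} - 3527} = \sqrt{39 - 3527} = \sqrt{-3488} = 4 i \sqrt{218}$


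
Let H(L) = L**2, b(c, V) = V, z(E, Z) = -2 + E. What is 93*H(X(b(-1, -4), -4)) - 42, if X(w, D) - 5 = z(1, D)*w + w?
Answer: 2283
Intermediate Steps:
X(w, D) = 5 (X(w, D) = 5 + ((-2 + 1)*w + w) = 5 + (-w + w) = 5 + 0 = 5)
93*H(X(b(-1, -4), -4)) - 42 = 93*5**2 - 42 = 93*25 - 42 = 2325 - 42 = 2283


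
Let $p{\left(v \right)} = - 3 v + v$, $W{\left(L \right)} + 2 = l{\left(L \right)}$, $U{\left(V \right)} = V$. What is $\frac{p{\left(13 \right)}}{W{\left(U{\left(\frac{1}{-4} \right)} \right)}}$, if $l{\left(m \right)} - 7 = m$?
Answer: $- \frac{104}{19} \approx -5.4737$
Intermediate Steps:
$l{\left(m \right)} = 7 + m$
$W{\left(L \right)} = 5 + L$ ($W{\left(L \right)} = -2 + \left(7 + L\right) = 5 + L$)
$p{\left(v \right)} = - 2 v$
$\frac{p{\left(13 \right)}}{W{\left(U{\left(\frac{1}{-4} \right)} \right)}} = \frac{\left(-2\right) 13}{5 + \frac{1}{-4}} = - \frac{26}{5 - \frac{1}{4}} = - \frac{26}{\frac{19}{4}} = \left(-26\right) \frac{4}{19} = - \frac{104}{19}$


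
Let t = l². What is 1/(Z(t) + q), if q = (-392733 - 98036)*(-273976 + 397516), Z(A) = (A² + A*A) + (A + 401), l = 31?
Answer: -1/60627753856 ≈ -1.6494e-11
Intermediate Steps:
t = 961 (t = 31² = 961)
Z(A) = 401 + A + 2*A² (Z(A) = (A² + A²) + (401 + A) = 2*A² + (401 + A) = 401 + A + 2*A²)
q = -60629602260 (q = -490769*123540 = -60629602260)
1/(Z(t) + q) = 1/((401 + 961 + 2*961²) - 60629602260) = 1/((401 + 961 + 2*923521) - 60629602260) = 1/((401 + 961 + 1847042) - 60629602260) = 1/(1848404 - 60629602260) = 1/(-60627753856) = -1/60627753856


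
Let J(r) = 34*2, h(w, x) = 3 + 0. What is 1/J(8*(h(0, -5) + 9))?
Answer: 1/68 ≈ 0.014706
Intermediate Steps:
h(w, x) = 3
J(r) = 68
1/J(8*(h(0, -5) + 9)) = 1/68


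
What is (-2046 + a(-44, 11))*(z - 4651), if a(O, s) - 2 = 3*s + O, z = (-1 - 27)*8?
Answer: 10018125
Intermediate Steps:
z = -224 (z = -28*8 = -224)
a(O, s) = 2 + O + 3*s (a(O, s) = 2 + (3*s + O) = 2 + (O + 3*s) = 2 + O + 3*s)
(-2046 + a(-44, 11))*(z - 4651) = (-2046 + (2 - 44 + 3*11))*(-224 - 4651) = (-2046 + (2 - 44 + 33))*(-4875) = (-2046 - 9)*(-4875) = -2055*(-4875) = 10018125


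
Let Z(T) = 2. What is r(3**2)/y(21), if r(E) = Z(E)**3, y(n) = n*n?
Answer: 8/441 ≈ 0.018141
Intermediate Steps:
y(n) = n**2
r(E) = 8 (r(E) = 2**3 = 8)
r(3**2)/y(21) = 8/(21**2) = 8/441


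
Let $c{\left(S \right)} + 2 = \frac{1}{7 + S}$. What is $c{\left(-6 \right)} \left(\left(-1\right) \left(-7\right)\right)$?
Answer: $-7$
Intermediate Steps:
$c{\left(S \right)} = -2 + \frac{1}{7 + S}$
$c{\left(-6 \right)} \left(\left(-1\right) \left(-7\right)\right) = \frac{-13 - -12}{7 - 6} \left(\left(-1\right) \left(-7\right)\right) = \frac{-13 + 12}{1} \cdot 7 = 1 \left(-1\right) 7 = \left(-1\right) 7 = -7$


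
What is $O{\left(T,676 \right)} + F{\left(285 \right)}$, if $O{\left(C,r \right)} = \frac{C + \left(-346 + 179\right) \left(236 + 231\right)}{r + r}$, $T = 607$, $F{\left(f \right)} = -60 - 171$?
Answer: $- \frac{194847}{676} \approx -288.24$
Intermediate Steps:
$F{\left(f \right)} = -231$ ($F{\left(f \right)} = -60 - 171 = -231$)
$O{\left(C,r \right)} = \frac{-77989 + C}{2 r}$ ($O{\left(C,r \right)} = \frac{C - 77989}{2 r} = \left(C - 77989\right) \frac{1}{2 r} = \left(-77989 + C\right) \frac{1}{2 r} = \frac{-77989 + C}{2 r}$)
$O{\left(T,676 \right)} + F{\left(285 \right)} = \frac{-77989 + 607}{2 \cdot 676} - 231 = \frac{1}{2} \cdot \frac{1}{676} \left(-77382\right) - 231 = - \frac{38691}{676} - 231 = - \frac{194847}{676}$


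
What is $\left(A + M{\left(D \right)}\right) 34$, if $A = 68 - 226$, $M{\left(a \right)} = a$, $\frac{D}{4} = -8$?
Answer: $-6460$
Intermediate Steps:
$D = -32$ ($D = 4 \left(-8\right) = -32$)
$A = -158$ ($A = 68 - 226 = -158$)
$\left(A + M{\left(D \right)}\right) 34 = \left(-158 - 32\right) 34 = \left(-190\right) 34 = -6460$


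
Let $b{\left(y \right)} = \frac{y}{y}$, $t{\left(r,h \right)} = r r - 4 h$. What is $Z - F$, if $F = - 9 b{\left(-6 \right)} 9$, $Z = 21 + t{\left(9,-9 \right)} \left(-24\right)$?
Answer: $-2706$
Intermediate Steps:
$t{\left(r,h \right)} = r^{2} - 4 h$
$b{\left(y \right)} = 1$
$Z = -2787$ ($Z = 21 + \left(9^{2} - -36\right) \left(-24\right) = 21 + \left(81 + 36\right) \left(-24\right) = 21 + 117 \left(-24\right) = 21 - 2808 = -2787$)
$F = -81$ ($F = \left(-9\right) 1 \cdot 9 = \left(-9\right) 9 = -81$)
$Z - F = -2787 - -81 = -2787 + 81 = -2706$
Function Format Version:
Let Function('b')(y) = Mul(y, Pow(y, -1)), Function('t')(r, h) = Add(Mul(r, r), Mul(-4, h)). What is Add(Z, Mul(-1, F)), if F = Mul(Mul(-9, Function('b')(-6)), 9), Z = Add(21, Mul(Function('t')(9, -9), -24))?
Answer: -2706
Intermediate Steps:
Function('t')(r, h) = Add(Pow(r, 2), Mul(-4, h))
Function('b')(y) = 1
Z = -2787 (Z = Add(21, Mul(Add(Pow(9, 2), Mul(-4, -9)), -24)) = Add(21, Mul(Add(81, 36), -24)) = Add(21, Mul(117, -24)) = Add(21, -2808) = -2787)
F = -81 (F = Mul(Mul(-9, 1), 9) = Mul(-9, 9) = -81)
Add(Z, Mul(-1, F)) = Add(-2787, Mul(-1, -81)) = Add(-2787, 81) = -2706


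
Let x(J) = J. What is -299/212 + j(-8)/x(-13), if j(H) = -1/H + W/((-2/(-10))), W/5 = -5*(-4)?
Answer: -219827/5512 ≈ -39.882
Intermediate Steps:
W = 100 (W = 5*(-5*(-4)) = 5*20 = 100)
j(H) = 500 - 1/H (j(H) = -1/H + 100/((-2/(-10))) = -1/H + 100/((-2*(-⅒))) = -1/H + 100/(⅕) = -1/H + 100*5 = -1/H + 500 = 500 - 1/H)
-299/212 + j(-8)/x(-13) = -299/212 + (500 - 1/(-8))/(-13) = -299*1/212 + (500 - 1*(-⅛))*(-1/13) = -299/212 + (500 + ⅛)*(-1/13) = -299/212 + (4001/8)*(-1/13) = -299/212 - 4001/104 = -219827/5512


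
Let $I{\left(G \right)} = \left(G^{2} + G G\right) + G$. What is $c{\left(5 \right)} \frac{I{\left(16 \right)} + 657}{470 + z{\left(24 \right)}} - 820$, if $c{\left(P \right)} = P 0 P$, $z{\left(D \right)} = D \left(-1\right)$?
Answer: $-820$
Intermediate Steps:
$z{\left(D \right)} = - D$
$I{\left(G \right)} = G + 2 G^{2}$ ($I{\left(G \right)} = \left(G^{2} + G^{2}\right) + G = 2 G^{2} + G = G + 2 G^{2}$)
$c{\left(P \right)} = 0$ ($c{\left(P \right)} = 0 P = 0$)
$c{\left(5 \right)} \frac{I{\left(16 \right)} + 657}{470 + z{\left(24 \right)}} - 820 = 0 \frac{16 \left(1 + 2 \cdot 16\right) + 657}{470 - 24} - 820 = 0 \frac{16 \left(1 + 32\right) + 657}{470 - 24} - 820 = 0 \frac{16 \cdot 33 + 657}{446} - 820 = 0 \left(528 + 657\right) \frac{1}{446} - 820 = 0 \cdot 1185 \cdot \frac{1}{446} - 820 = 0 \cdot \frac{1185}{446} - 820 = 0 - 820 = -820$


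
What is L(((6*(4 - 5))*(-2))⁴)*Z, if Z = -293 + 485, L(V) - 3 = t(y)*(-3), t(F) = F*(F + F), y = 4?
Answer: -17856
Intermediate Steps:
t(F) = 2*F² (t(F) = F*(2*F) = 2*F²)
L(V) = -93 (L(V) = 3 + (2*4²)*(-3) = 3 + (2*16)*(-3) = 3 + 32*(-3) = 3 - 96 = -93)
Z = 192
L(((6*(4 - 5))*(-2))⁴)*Z = -93*192 = -17856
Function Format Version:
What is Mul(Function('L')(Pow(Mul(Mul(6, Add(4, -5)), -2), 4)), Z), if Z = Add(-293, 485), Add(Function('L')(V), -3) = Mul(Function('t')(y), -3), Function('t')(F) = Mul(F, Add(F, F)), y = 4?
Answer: -17856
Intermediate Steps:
Function('t')(F) = Mul(2, Pow(F, 2)) (Function('t')(F) = Mul(F, Mul(2, F)) = Mul(2, Pow(F, 2)))
Function('L')(V) = -93 (Function('L')(V) = Add(3, Mul(Mul(2, Pow(4, 2)), -3)) = Add(3, Mul(Mul(2, 16), -3)) = Add(3, Mul(32, -3)) = Add(3, -96) = -93)
Z = 192
Mul(Function('L')(Pow(Mul(Mul(6, Add(4, -5)), -2), 4)), Z) = Mul(-93, 192) = -17856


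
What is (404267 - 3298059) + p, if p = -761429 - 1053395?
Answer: -4708616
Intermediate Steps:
p = -1814824
(404267 - 3298059) + p = (404267 - 3298059) - 1814824 = -2893792 - 1814824 = -4708616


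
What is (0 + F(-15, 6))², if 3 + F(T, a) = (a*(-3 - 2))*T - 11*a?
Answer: 145161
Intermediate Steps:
F(T, a) = -3 - 11*a - 5*T*a (F(T, a) = -3 + ((a*(-3 - 2))*T - 11*a) = -3 + ((a*(-5))*T - 11*a) = -3 + ((-5*a)*T - 11*a) = -3 + (-5*T*a - 11*a) = -3 + (-11*a - 5*T*a) = -3 - 11*a - 5*T*a)
(0 + F(-15, 6))² = (0 + (-3 - 11*6 - 5*(-15)*6))² = (0 + (-3 - 66 + 450))² = (0 + 381)² = 381² = 145161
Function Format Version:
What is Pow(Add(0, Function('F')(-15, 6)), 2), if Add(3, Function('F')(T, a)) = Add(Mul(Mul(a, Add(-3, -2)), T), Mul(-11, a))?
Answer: 145161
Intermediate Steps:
Function('F')(T, a) = Add(-3, Mul(-11, a), Mul(-5, T, a)) (Function('F')(T, a) = Add(-3, Add(Mul(Mul(a, Add(-3, -2)), T), Mul(-11, a))) = Add(-3, Add(Mul(Mul(a, -5), T), Mul(-11, a))) = Add(-3, Add(Mul(Mul(-5, a), T), Mul(-11, a))) = Add(-3, Add(Mul(-5, T, a), Mul(-11, a))) = Add(-3, Add(Mul(-11, a), Mul(-5, T, a))) = Add(-3, Mul(-11, a), Mul(-5, T, a)))
Pow(Add(0, Function('F')(-15, 6)), 2) = Pow(Add(0, Add(-3, Mul(-11, 6), Mul(-5, -15, 6))), 2) = Pow(Add(0, Add(-3, -66, 450)), 2) = Pow(Add(0, 381), 2) = Pow(381, 2) = 145161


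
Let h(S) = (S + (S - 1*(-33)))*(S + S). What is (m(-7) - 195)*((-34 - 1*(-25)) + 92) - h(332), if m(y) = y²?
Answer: -474926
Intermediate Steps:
h(S) = 2*S*(33 + 2*S) (h(S) = (S + (S + 33))*(2*S) = (S + (33 + S))*(2*S) = (33 + 2*S)*(2*S) = 2*S*(33 + 2*S))
(m(-7) - 195)*((-34 - 1*(-25)) + 92) - h(332) = ((-7)² - 195)*((-34 - 1*(-25)) + 92) - 2*332*(33 + 2*332) = (49 - 195)*((-34 + 25) + 92) - 2*332*(33 + 664) = -146*(-9 + 92) - 2*332*697 = -146*83 - 1*462808 = -12118 - 462808 = -474926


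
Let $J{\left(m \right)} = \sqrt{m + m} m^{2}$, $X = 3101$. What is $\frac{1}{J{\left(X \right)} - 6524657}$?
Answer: $\frac{6524657}{573464565863263353} + \frac{9616201 \sqrt{6202}}{573464565863263353} \approx 1.332 \cdot 10^{-9}$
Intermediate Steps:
$J{\left(m \right)} = \sqrt{2} m^{\frac{5}{2}}$ ($J{\left(m \right)} = \sqrt{2 m} m^{2} = \sqrt{2} \sqrt{m} m^{2} = \sqrt{2} m^{\frac{5}{2}}$)
$\frac{1}{J{\left(X \right)} - 6524657} = \frac{1}{\sqrt{2} \cdot 3101^{\frac{5}{2}} - 6524657} = \frac{1}{\sqrt{2} \cdot 9616201 \sqrt{3101} - 6524657} = \frac{1}{9616201 \sqrt{6202} - 6524657} = \frac{1}{-6524657 + 9616201 \sqrt{6202}}$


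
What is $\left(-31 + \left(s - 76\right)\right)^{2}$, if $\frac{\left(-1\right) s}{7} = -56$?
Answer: $81225$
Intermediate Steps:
$s = 392$ ($s = \left(-7\right) \left(-56\right) = 392$)
$\left(-31 + \left(s - 76\right)\right)^{2} = \left(-31 + \left(392 - 76\right)\right)^{2} = \left(-31 + 316\right)^{2} = 285^{2} = 81225$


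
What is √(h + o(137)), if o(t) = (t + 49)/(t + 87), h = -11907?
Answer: I*√9334437/28 ≈ 109.12*I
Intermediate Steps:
o(t) = (49 + t)/(87 + t)
√(h + o(137)) = √(-11907 + (49 + 137)/(87 + 137)) = √(-11907 + 186/224) = √(-11907 + (1/224)*186) = √(-11907 + 93/112) = √(-1333491/112) = I*√9334437/28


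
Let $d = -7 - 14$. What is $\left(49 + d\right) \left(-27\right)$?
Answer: $-756$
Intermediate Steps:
$d = -21$
$\left(49 + d\right) \left(-27\right) = \left(49 - 21\right) \left(-27\right) = 28 \left(-27\right) = -756$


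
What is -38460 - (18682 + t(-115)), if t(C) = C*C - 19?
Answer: -70348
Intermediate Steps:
t(C) = -19 + C² (t(C) = C² - 19 = -19 + C²)
-38460 - (18682 + t(-115)) = -38460 - (18682 + (-19 + (-115)²)) = -38460 - (18682 + (-19 + 13225)) = -38460 - (18682 + 13206) = -38460 - 1*31888 = -38460 - 31888 = -70348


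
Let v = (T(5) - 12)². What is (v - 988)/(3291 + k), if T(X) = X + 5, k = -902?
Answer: -984/2389 ≈ -0.41189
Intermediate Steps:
T(X) = 5 + X
v = 4 (v = ((5 + 5) - 12)² = (10 - 12)² = (-2)² = 4)
(v - 988)/(3291 + k) = (4 - 988)/(3291 - 902) = -984/2389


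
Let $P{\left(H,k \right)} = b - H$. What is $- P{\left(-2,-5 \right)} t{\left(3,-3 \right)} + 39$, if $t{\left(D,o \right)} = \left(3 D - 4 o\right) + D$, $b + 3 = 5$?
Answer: $-57$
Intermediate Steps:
$b = 2$ ($b = -3 + 5 = 2$)
$P{\left(H,k \right)} = 2 - H$
$t{\left(D,o \right)} = - 4 o + 4 D$ ($t{\left(D,o \right)} = \left(- 4 o + 3 D\right) + D = - 4 o + 4 D$)
$- P{\left(-2,-5 \right)} t{\left(3,-3 \right)} + 39 = - (2 - -2) \left(\left(-4\right) \left(-3\right) + 4 \cdot 3\right) + 39 = - (2 + 2) \left(12 + 12\right) + 39 = \left(-1\right) 4 \cdot 24 + 39 = \left(-4\right) 24 + 39 = -96 + 39 = -57$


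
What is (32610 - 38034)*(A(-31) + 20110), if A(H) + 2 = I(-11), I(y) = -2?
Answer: -109054944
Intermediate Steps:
A(H) = -4 (A(H) = -2 - 2 = -4)
(32610 - 38034)*(A(-31) + 20110) = (32610 - 38034)*(-4 + 20110) = -5424*20106 = -109054944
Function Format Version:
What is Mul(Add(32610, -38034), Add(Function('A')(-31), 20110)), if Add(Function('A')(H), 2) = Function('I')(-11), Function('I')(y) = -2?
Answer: -109054944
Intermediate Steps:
Function('A')(H) = -4 (Function('A')(H) = Add(-2, -2) = -4)
Mul(Add(32610, -38034), Add(Function('A')(-31), 20110)) = Mul(Add(32610, -38034), Add(-4, 20110)) = Mul(-5424, 20106) = -109054944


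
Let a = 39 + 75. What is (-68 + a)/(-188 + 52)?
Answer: -23/68 ≈ -0.33824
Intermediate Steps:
a = 114
(-68 + a)/(-188 + 52) = (-68 + 114)/(-188 + 52) = 46/(-136) = 46*(-1/136) = -23/68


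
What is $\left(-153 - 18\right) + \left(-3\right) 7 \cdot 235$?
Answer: $-5106$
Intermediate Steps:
$\left(-153 - 18\right) + \left(-3\right) 7 \cdot 235 = \left(-153 - 18\right) - 4935 = -171 - 4935 = -5106$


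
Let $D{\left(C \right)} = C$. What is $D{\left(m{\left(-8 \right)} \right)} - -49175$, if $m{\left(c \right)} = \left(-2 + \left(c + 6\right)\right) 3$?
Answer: $49163$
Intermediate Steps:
$m{\left(c \right)} = 12 + 3 c$ ($m{\left(c \right)} = \left(-2 + \left(6 + c\right)\right) 3 = \left(4 + c\right) 3 = 12 + 3 c$)
$D{\left(m{\left(-8 \right)} \right)} - -49175 = \left(12 + 3 \left(-8\right)\right) - -49175 = \left(12 - 24\right) + 49175 = -12 + 49175 = 49163$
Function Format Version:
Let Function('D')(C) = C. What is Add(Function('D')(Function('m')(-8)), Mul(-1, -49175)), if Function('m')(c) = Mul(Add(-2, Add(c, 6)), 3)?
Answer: 49163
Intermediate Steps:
Function('m')(c) = Add(12, Mul(3, c)) (Function('m')(c) = Mul(Add(-2, Add(6, c)), 3) = Mul(Add(4, c), 3) = Add(12, Mul(3, c)))
Add(Function('D')(Function('m')(-8)), Mul(-1, -49175)) = Add(Add(12, Mul(3, -8)), Mul(-1, -49175)) = Add(Add(12, -24), 49175) = Add(-12, 49175) = 49163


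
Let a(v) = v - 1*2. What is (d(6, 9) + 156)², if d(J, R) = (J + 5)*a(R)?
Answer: 54289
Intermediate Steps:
a(v) = -2 + v (a(v) = v - 2 = -2 + v)
d(J, R) = (-2 + R)*(5 + J) (d(J, R) = (J + 5)*(-2 + R) = (5 + J)*(-2 + R) = (-2 + R)*(5 + J))
(d(6, 9) + 156)² = ((-2 + 9)*(5 + 6) + 156)² = (7*11 + 156)² = (77 + 156)² = 233² = 54289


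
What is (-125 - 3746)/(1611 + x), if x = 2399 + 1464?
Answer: -553/782 ≈ -0.70716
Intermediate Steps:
x = 3863
(-125 - 3746)/(1611 + x) = (-125 - 3746)/(1611 + 3863) = -3871/5474 = -3871*1/5474 = -553/782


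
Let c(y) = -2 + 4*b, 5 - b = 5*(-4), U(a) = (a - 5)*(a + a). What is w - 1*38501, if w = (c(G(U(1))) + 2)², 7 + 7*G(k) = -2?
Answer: -28501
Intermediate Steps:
U(a) = 2*a*(-5 + a) (U(a) = (-5 + a)*(2*a) = 2*a*(-5 + a))
b = 25 (b = 5 - 5*(-4) = 5 - 1*(-20) = 5 + 20 = 25)
G(k) = -9/7 (G(k) = -1 + (⅐)*(-2) = -1 - 2/7 = -9/7)
c(y) = 98 (c(y) = -2 + 4*25 = -2 + 100 = 98)
w = 10000 (w = (98 + 2)² = 100² = 10000)
w - 1*38501 = 10000 - 1*38501 = 10000 - 38501 = -28501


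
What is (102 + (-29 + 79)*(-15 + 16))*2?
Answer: 304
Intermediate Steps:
(102 + (-29 + 79)*(-15 + 16))*2 = (102 + 50*1)*2 = (102 + 50)*2 = 152*2 = 304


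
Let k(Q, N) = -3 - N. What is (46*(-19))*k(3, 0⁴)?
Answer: 2622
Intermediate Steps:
(46*(-19))*k(3, 0⁴) = (46*(-19))*(-3 - 1*0⁴) = -874*(-3 - 1*0) = -874*(-3 + 0) = -874*(-3) = 2622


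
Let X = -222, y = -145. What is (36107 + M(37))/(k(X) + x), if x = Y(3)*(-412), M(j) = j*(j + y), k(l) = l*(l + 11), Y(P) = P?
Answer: 32111/45606 ≈ 0.70410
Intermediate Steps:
k(l) = l*(11 + l)
M(j) = j*(-145 + j) (M(j) = j*(j - 145) = j*(-145 + j))
x = -1236 (x = 3*(-412) = -1236)
(36107 + M(37))/(k(X) + x) = (36107 + 37*(-145 + 37))/(-222*(11 - 222) - 1236) = (36107 + 37*(-108))/(-222*(-211) - 1236) = (36107 - 3996)/(46842 - 1236) = 32111/45606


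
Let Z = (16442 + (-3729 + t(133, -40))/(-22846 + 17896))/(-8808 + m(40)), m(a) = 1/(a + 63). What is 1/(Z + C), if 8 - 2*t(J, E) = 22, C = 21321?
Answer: 2245376925/47869489748671 ≈ 4.6906e-5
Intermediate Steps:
t(J, E) = -7 (t(J, E) = 4 - ½*22 = 4 - 11 = -7)
m(a) = 1/(63 + a)
Z = -4191669254/2245376925 (Z = (16442 + (-3729 - 7)/(-22846 + 17896))/(-8808 + 1/(63 + 40)) = (16442 - 3736/(-4950))/(-8808 + 1/103) = (16442 - 3736*(-1/4950))/(-8808 + 1/103) = (16442 + 1868/2475)/(-907223/103) = (40695818/2475)*(-103/907223) = -4191669254/2245376925 ≈ -1.8668)
1/(Z + C) = 1/(-4191669254/2245376925 + 21321) = 1/(47869489748671/2245376925) = 2245376925/47869489748671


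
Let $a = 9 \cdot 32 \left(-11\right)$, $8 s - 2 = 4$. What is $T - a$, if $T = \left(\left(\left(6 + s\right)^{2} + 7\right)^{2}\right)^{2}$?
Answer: $\frac{500454031009}{65536} \approx 7.6363 \cdot 10^{6}$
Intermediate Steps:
$s = \frac{3}{4}$ ($s = \frac{1}{4} + \frac{1}{8} \cdot 4 = \frac{1}{4} + \frac{1}{2} = \frac{3}{4} \approx 0.75$)
$a = -3168$ ($a = 288 \left(-11\right) = -3168$)
$T = \frac{500246412961}{65536}$ ($T = \left(\left(\left(6 + \frac{3}{4}\right)^{2} + 7\right)^{2}\right)^{2} = \left(\left(\left(\frac{27}{4}\right)^{2} + 7\right)^{2}\right)^{2} = \left(\left(\frac{729}{16} + 7\right)^{2}\right)^{2} = \left(\left(\frac{841}{16}\right)^{2}\right)^{2} = \left(\frac{707281}{256}\right)^{2} = \frac{500246412961}{65536} \approx 7.6332 \cdot 10^{6}$)
$T - a = \frac{500246412961}{65536} - -3168 = \frac{500246412961}{65536} + 3168 = \frac{500454031009}{65536}$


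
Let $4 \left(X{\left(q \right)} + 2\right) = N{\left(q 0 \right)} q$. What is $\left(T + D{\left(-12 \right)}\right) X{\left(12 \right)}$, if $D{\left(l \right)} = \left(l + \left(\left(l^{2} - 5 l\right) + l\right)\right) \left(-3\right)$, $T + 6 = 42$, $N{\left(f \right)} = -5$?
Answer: $8568$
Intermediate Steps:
$X{\left(q \right)} = -2 - \frac{5 q}{4}$ ($X{\left(q \right)} = -2 + \frac{\left(-5\right) q}{4} = -2 - \frac{5 q}{4}$)
$T = 36$ ($T = -6 + 42 = 36$)
$D{\left(l \right)} = - 3 l^{2} + 9 l$ ($D{\left(l \right)} = \left(l + \left(l^{2} - 4 l\right)\right) \left(-3\right) = \left(l^{2} - 3 l\right) \left(-3\right) = - 3 l^{2} + 9 l$)
$\left(T + D{\left(-12 \right)}\right) X{\left(12 \right)} = \left(36 + 3 \left(-12\right) \left(3 - -12\right)\right) \left(-2 - 15\right) = \left(36 + 3 \left(-12\right) \left(3 + 12\right)\right) \left(-2 - 15\right) = \left(36 + 3 \left(-12\right) 15\right) \left(-17\right) = \left(36 - 540\right) \left(-17\right) = \left(-504\right) \left(-17\right) = 8568$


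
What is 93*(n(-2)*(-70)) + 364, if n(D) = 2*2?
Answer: -25676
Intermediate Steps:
n(D) = 4
93*(n(-2)*(-70)) + 364 = 93*(4*(-70)) + 364 = 93*(-280) + 364 = -26040 + 364 = -25676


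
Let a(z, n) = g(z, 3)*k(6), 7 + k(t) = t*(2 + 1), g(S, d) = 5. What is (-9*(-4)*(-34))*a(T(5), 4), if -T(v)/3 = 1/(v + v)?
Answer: -67320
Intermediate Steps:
T(v) = -3/(2*v) (T(v) = -3/(v + v) = -3*1/(2*v) = -3/(2*v))
k(t) = -7 + 3*t (k(t) = -7 + t*(2 + 1) = -7 + t*3 = -7 + 3*t)
a(z, n) = 55 (a(z, n) = 5*(-7 + 3*6) = 5*(-7 + 18) = 5*11 = 55)
(-9*(-4)*(-34))*a(T(5), 4) = (-9*(-4)*(-34))*55 = (36*(-34))*55 = -1224*55 = -67320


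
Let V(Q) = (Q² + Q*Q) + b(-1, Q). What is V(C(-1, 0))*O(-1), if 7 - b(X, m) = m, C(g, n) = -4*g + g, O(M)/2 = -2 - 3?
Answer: -220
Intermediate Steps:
O(M) = -10 (O(M) = 2*(-2 - 3) = 2*(-5) = -10)
C(g, n) = -3*g
b(X, m) = 7 - m
V(Q) = 7 - Q + 2*Q² (V(Q) = (Q² + Q*Q) + (7 - Q) = (Q² + Q²) + (7 - Q) = 2*Q² + (7 - Q) = 7 - Q + 2*Q²)
V(C(-1, 0))*O(-1) = (7 - (-3)*(-1) + 2*(-3*(-1))²)*(-10) = (7 - 1*3 + 2*3²)*(-10) = (7 - 3 + 2*9)*(-10) = (7 - 3 + 18)*(-10) = 22*(-10) = -220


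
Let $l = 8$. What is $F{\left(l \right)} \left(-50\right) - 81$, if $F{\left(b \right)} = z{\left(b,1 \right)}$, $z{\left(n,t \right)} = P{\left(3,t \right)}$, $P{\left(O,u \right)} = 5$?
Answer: $-331$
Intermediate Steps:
$z{\left(n,t \right)} = 5$
$F{\left(b \right)} = 5$
$F{\left(l \right)} \left(-50\right) - 81 = 5 \left(-50\right) - 81 = -250 - 81 = -331$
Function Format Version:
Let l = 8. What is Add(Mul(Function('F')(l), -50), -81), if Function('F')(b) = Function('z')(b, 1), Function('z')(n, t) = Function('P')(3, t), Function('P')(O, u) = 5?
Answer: -331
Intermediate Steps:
Function('z')(n, t) = 5
Function('F')(b) = 5
Add(Mul(Function('F')(l), -50), -81) = Add(Mul(5, -50), -81) = Add(-250, -81) = -331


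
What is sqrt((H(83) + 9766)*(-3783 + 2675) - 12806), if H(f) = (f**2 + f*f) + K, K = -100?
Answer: I*sqrt(25988758) ≈ 5097.9*I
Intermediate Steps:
H(f) = -100 + 2*f**2 (H(f) = (f**2 + f*f) - 100 = (f**2 + f**2) - 100 = 2*f**2 - 100 = -100 + 2*f**2)
sqrt((H(83) + 9766)*(-3783 + 2675) - 12806) = sqrt(((-100 + 2*83**2) + 9766)*(-3783 + 2675) - 12806) = sqrt(((-100 + 2*6889) + 9766)*(-1108) - 12806) = sqrt(((-100 + 13778) + 9766)*(-1108) - 12806) = sqrt((13678 + 9766)*(-1108) - 12806) = sqrt(23444*(-1108) - 12806) = sqrt(-25975952 - 12806) = sqrt(-25988758) = I*sqrt(25988758)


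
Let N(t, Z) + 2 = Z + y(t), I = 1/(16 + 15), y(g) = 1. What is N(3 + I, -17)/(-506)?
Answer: 9/253 ≈ 0.035573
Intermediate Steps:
I = 1/31 ≈ 0.032258
N(t, Z) = -1 + Z (N(t, Z) = -2 + (Z + 1) = -2 + (1 + Z) = -1 + Z)
N(3 + I, -17)/(-506) = (-1 - 17)/(-506) = -18*(-1/506) = 9/253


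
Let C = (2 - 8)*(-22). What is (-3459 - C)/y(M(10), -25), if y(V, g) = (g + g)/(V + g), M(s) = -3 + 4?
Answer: -43092/25 ≈ -1723.7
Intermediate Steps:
M(s) = 1
y(V, g) = 2*g/(V + g) (y(V, g) = (2*g)/(V + g) = 2*g/(V + g))
C = 132 (C = -6*(-22) = 132)
(-3459 - C)/y(M(10), -25) = (-3459 - 1*132)/((2*(-25)/(1 - 25))) = (-3459 - 132)/((2*(-25)/(-24))) = -3591/(2*(-25)*(-1/24)) = -3591/25/12 = -3591*12/25 = -43092/25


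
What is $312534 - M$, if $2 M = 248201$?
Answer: $\frac{376867}{2} \approx 1.8843 \cdot 10^{5}$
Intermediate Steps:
$M = \frac{248201}{2}$ ($M = \frac{1}{2} \cdot 248201 = \frac{248201}{2} \approx 1.241 \cdot 10^{5}$)
$312534 - M = 312534 - \frac{248201}{2} = \frac{376867}{2}$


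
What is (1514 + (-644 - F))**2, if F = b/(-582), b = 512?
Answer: 64224737476/84681 ≈ 7.5843e+5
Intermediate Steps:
F = -256/291 (F = 512/(-582) = 512*(-1/582) = -256/291 ≈ -0.87973)
(1514 + (-644 - F))**2 = (1514 + (-644 - 1*(-256/291)))**2 = (1514 + (-644 + 256/291))**2 = (1514 - 187148/291)**2 = (253426/291)**2 = 64224737476/84681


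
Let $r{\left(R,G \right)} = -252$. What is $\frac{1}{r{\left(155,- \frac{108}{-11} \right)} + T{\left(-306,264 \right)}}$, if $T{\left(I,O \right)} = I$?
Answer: $- \frac{1}{558} \approx -0.0017921$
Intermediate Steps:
$\frac{1}{r{\left(155,- \frac{108}{-11} \right)} + T{\left(-306,264 \right)}} = \frac{1}{-252 - 306} = \frac{1}{-558} = - \frac{1}{558}$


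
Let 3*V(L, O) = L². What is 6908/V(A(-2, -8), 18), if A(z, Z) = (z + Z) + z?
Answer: 1727/12 ≈ 143.92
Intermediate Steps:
A(z, Z) = Z + 2*z (A(z, Z) = (Z + z) + z = Z + 2*z)
V(L, O) = L²/3
6908/V(A(-2, -8), 18) = 6908/(((-8 + 2*(-2))²/3)) = 6908/(((-8 - 4)²/3)) = 6908/(((⅓)*(-12)²)) = 6908/(((⅓)*144)) = 6908/48 = 6908*(1/48) = 1727/12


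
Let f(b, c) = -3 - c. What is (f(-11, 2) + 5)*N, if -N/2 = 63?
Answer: 0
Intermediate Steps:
N = -126 (N = -2*63 = -126)
(f(-11, 2) + 5)*N = ((-3 - 1*2) + 5)*(-126) = ((-3 - 2) + 5)*(-126) = (-5 + 5)*(-126) = 0*(-126) = 0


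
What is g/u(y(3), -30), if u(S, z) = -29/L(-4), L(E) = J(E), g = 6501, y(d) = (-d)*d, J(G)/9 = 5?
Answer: -292545/29 ≈ -10088.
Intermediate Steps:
J(G) = 45 (J(G) = 9*5 = 45)
y(d) = -d**2
L(E) = 45
u(S, z) = -29/45
g/u(y(3), -30) = 6501/(-29/45) = 6501*(-45/29) = -292545/29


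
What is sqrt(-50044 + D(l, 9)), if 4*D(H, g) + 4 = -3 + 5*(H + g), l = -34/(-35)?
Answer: I*sqrt(2451631)/7 ≈ 223.68*I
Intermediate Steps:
l = 34/35 (l = -34*(-1/35) = 34/35 ≈ 0.97143)
D(H, g) = -7/4 + 5*H/4 + 5*g/4 (D(H, g) = -1 + (-3 + 5*(H + g))/4 = -1 + (-3 + (5*H + 5*g))/4 = -1 + (-3 + 5*H + 5*g)/4 = -1 + (-3/4 + 5*H/4 + 5*g/4) = -7/4 + 5*H/4 + 5*g/4)
sqrt(-50044 + D(l, 9)) = sqrt(-50044 + (-7/4 + (5/4)*(34/35) + (5/4)*9)) = sqrt(-50044 + (-7/4 + 17/14 + 45/4)) = sqrt(-50044 + 75/7) = sqrt(-350233/7) = I*sqrt(2451631)/7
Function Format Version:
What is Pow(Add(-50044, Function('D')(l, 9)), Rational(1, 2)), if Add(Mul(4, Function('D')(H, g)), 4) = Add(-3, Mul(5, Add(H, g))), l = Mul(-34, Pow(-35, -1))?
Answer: Mul(Rational(1, 7), I, Pow(2451631, Rational(1, 2))) ≈ Mul(223.68, I)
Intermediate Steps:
l = Rational(34, 35) (l = Mul(-34, Rational(-1, 35)) = Rational(34, 35) ≈ 0.97143)
Function('D')(H, g) = Add(Rational(-7, 4), Mul(Rational(5, 4), H), Mul(Rational(5, 4), g)) (Function('D')(H, g) = Add(-1, Mul(Rational(1, 4), Add(-3, Mul(5, Add(H, g))))) = Add(-1, Mul(Rational(1, 4), Add(-3, Add(Mul(5, H), Mul(5, g))))) = Add(-1, Mul(Rational(1, 4), Add(-3, Mul(5, H), Mul(5, g)))) = Add(-1, Add(Rational(-3, 4), Mul(Rational(5, 4), H), Mul(Rational(5, 4), g))) = Add(Rational(-7, 4), Mul(Rational(5, 4), H), Mul(Rational(5, 4), g)))
Pow(Add(-50044, Function('D')(l, 9)), Rational(1, 2)) = Pow(Add(-50044, Add(Rational(-7, 4), Mul(Rational(5, 4), Rational(34, 35)), Mul(Rational(5, 4), 9))), Rational(1, 2)) = Pow(Add(-50044, Add(Rational(-7, 4), Rational(17, 14), Rational(45, 4))), Rational(1, 2)) = Pow(Add(-50044, Rational(75, 7)), Rational(1, 2)) = Pow(Rational(-350233, 7), Rational(1, 2)) = Mul(Rational(1, 7), I, Pow(2451631, Rational(1, 2)))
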